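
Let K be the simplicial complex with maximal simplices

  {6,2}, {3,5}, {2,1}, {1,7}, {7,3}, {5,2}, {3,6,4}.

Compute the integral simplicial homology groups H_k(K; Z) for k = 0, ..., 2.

Order the vertices as 1 < 2 < 3 < 4 < 5 < 6 < 7. Listing each simplex with vertices in this order, K has dimension 2 with simplices:

  0-simplices (7): [1], [2], [3], [4], [5], [6], [7]
  1-simplices (9): [1,2], [1,7], [2,5], [2,6], [3,4], [3,5], [3,6], [3,7], [4,6]
  2-simplices (1): [3,4,6]

Hence C_0 ≅ Z^7, C_1 ≅ Z^9, C_2 ≅ Z^1.

∂_1: C_1 → C_0 is given by ∂[p,q] = [q] − [p]. For instance
  ∂[3,6] = [6] − [3].
The resulting 7×9 matrix has rank 6, and its Smith normal form has invariant factors (1,1,1,1,1,1).

The boundary map ∂_2: C_2 → C_1 acts by ∂[p,q,r] = [q,r] − [p,r] + [p,q]. For instance
  ∂[3,4,6] = [4,6] − [3,6] + [3,4].
The 9×1 boundary matrix has rank 1 and Smith normal form diag(1).

Now H_k = ker ∂_k / im ∂_{k+1}, so:

  H_0: rank C_0 − rank ∂_1 = 7 − 6 = 1, and the invariant factors of ∂_1 are all 1, so H_0 ≅ Z.
  H_1: rank ker ∂_1 − rank ∂_2 = (9 − 6) − 1 = 2, and the invariant factors of ∂_2 are all 1, so H_1 ≅ Z^2.
  H_2: rank ker ∂_2 − rank ∂_3 = (1 − 1) − 0 = 0, and there is no ∂_3, so H_2 ≅ 0.

As a check, the Euler characteristic is 7 − 9 + 1 = -1, which agrees with 1 − 2 + 0 = -1.

H_0 ≅ Z,  H_1 ≅ Z^2,  H_2 = 0.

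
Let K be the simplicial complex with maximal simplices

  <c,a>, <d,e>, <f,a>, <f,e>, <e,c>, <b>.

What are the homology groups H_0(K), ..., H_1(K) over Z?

H_0 ≅ Z^2,  H_1 ≅ Z.

Take the total order a < b < c < d < e < f on the vertex set. Then K (dimension 1) consists of the simplices:

  0-simplices (6): a, b, c, d, e, f
  1-simplices (5): ac, af, ce, de, ef

Hence C_0 ≅ Z^6, C_1 ≅ Z^5.

∂_1: C_1 → C_0 sends each edge [p,q] (with p < q) to q − p. For instance
  ∂de = e − d.
The resulting 6×5 matrix has rank 4, and its Smith normal form has invariant factors (1,1,1,1).

Now H_k = ker ∂_k / im ∂_{k+1}, so:

  H_0: rank C_0 − rank ∂_1 = 6 − 4 = 2, and the invariant factors of ∂_1 are all 1, so H_0 ≅ Z^2.
  H_1: rank ker ∂_1 − rank ∂_2 = (5 − 4) − 0 = 1, and there is no ∂_2, so H_1 ≅ Z.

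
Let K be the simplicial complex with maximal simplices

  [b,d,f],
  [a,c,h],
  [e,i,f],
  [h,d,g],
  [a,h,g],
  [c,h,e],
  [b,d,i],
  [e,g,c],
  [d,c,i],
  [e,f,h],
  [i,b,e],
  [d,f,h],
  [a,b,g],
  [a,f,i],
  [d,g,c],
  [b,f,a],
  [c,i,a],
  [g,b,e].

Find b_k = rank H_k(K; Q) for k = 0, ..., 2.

K has 9 vertices, 27 edges, 18 triangles.
rank ∂_0 = 0, rank ∂_1 = 8 ⇒ b_0 = 9 − 0 − 8 = 1; all invariant factors of ∂_1 are 1 so no torsion. So H_0 = Z.
rank ∂_1 = 8, rank ∂_2 = 18 ⇒ b_1 = 27 − 8 − 18 = 1; ∂_2 has invariant factor(s) [2] giving torsion. So H_1 = Z ⊕ Z/2.
rank ∂_2 = 18, rank ∂_3 = 0 ⇒ b_2 = 18 − 18 − 0 = 0. So H_2 = 0.

b_0 = 1, b_1 = 1, b_2 = 0.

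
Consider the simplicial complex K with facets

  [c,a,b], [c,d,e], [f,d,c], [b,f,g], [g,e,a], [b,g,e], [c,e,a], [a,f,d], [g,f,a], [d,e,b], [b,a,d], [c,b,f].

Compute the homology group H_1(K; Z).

H_1 ≅ Z/2.

We work with the vertex ordering a < b < c < d < e < f < g. The simplices of K, each written with vertices in increasing order, are:

  0-simplices (7): a, b, c, d, e, f, g
  1-simplices (18): ab, ac, ad, ae, af, ag, bc, bd, be, bf, bg, cd, ce, cf, de, df, eg, fg
  2-simplices (12): abc, abd, ace, adf, aeg, afg, bcf, bde, beg, bfg, cde, cdf

giving chain groups C_0 ≅ Z^7, C_1 ≅ Z^18, C_2 ≅ Z^12.

The boundary map ∂_1: C_1 → C_0 maps an edge to its endpoints' difference, ∂[p,q] = q − p. For instance
  ∂bg = g − b.
The 7×18 boundary matrix has rank 6 and Smith normal form diag(1,1,1,1,1,1).

Boundary ∂_2: C_2 → C_1 maps a triangle to the signed sum of its edges. For instance
  ∂cdf = df − cf + cd,
  ∂afg = fg − ag + af.
This gives a 18×12 integer matrix of rank 12; reducing to Smith normal form yields diagonal entries (1,1,1,1,1,1,1,1,1,1,1,2).

Reading off H_k = ker ∂_k / im ∂_{k+1}:

  H_1: rank ker ∂_1 − rank ∂_2 = (18 − 6) − 12 = 0, and ∂_2 has invariant factor 2 > 1, so H_1 = Z/2.

(K is a triangulation of the real projective plane RP^2.)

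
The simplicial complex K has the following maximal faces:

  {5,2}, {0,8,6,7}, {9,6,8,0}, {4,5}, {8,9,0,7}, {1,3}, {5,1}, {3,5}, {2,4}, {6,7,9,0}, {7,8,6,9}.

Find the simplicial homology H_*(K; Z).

H_0 = Z^2,  H_1 = Z^2,  H_2 = 0,  H_3 = Z.

K has 10 vertices, 16 edges, 10 triangles, 5 3-simplices.
rank ∂_0 = 0, rank ∂_1 = 8 ⇒ b_0 = 10 − 0 − 8 = 2; all invariant factors of ∂_1 are 1 so no torsion. So H_0 = Z^2.
rank ∂_1 = 8, rank ∂_2 = 6 ⇒ b_1 = 16 − 8 − 6 = 2; all invariant factors of ∂_2 are 1 so no torsion. So H_1 = Z^2.
rank ∂_2 = 6, rank ∂_3 = 4 ⇒ b_2 = 10 − 6 − 4 = 0; all invariant factors of ∂_3 are 1 so no torsion. So H_2 = 0.
rank ∂_3 = 4, rank ∂_4 = 0 ⇒ b_3 = 5 − 4 − 0 = 1. So H_3 = Z.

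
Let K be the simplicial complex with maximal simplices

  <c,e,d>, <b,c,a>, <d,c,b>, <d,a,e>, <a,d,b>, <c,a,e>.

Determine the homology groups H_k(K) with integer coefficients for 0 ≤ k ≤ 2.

Take the total order a < b < c < d < e on the vertex set. Then K (dimension 2) consists of the simplices:

  0-simplices (5): a, b, c, d, e
  1-simplices (9): ab, ac, ad, ae, bc, bd, cd, ce, de
  2-simplices (6): abc, abd, ace, ade, bcd, cde

giving chain groups C_0 ≅ Z^5, C_1 ≅ Z^9, C_2 ≅ Z^6.

Boundary ∂_1: C_1 → C_0 maps an edge to its endpoints' difference, ∂[p,q] = q − p. For instance
  ∂ac = c − a.
The 5×9 boundary matrix has rank 4 and Smith normal form diag(1,1,1,1).

∂_2: C_2 → C_1 maps a triangle to the signed sum of its edges. For instance
  ∂bcd = cd − bd + bc,
  ∂cde = de − ce + cd.
The 9×6 boundary matrix has rank 5 and Smith normal form diag(1,1,1,1,1).

From H_k ≅ ker(∂_k) / im(∂_{k+1}) we obtain:

  H_0: rank C_0 − rank ∂_1 = 5 − 4 = 1, and the invariant factors of ∂_1 are all 1, so H_0 ≅ Z.
  H_1: rank ker ∂_1 − rank ∂_2 = (9 − 4) − 5 = 0, and the invariant factors of ∂_2 are all 1, so H_1 ≅ 0.
  H_2: rank ker ∂_2 − rank ∂_3 = (6 − 5) − 0 = 1, and there is no ∂_3, so H_2 ≅ Z.

As a check, the Euler characteristic is 5 − 9 + 6 = 2, which agrees with 1 − 0 + 1 = 2.
(K is a triangulation of the 2-sphere S^2.)

H_0 ≅ Z,  H_1 = 0,  H_2 ≅ Z.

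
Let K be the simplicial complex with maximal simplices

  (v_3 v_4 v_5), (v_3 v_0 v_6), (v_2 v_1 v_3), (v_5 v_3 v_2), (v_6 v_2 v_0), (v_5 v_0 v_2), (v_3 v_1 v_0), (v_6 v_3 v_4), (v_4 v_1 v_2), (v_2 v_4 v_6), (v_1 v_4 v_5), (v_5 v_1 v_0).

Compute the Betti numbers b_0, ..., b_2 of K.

b_0 = 1, b_1 = 0, b_2 = 0.

We work with the vertex ordering v_0 < v_1 < v_2 < v_3 < v_4 < v_5 < v_6. The simplices of K, each written with vertices in increasing order, are:

  0-simplices (7): [v_0], [v_1], [v_2], [v_3], [v_4], [v_5], [v_6]
  1-simplices (18): (18 of them)
  2-simplices (12): (12 of them)

giving chain groups C_0 ≅ Z^7, C_1 ≅ Z^18, C_2 ≅ Z^12.

∂_1: C_1 → C_0 sends each edge [p,q] (with p < q) to q − p.
This gives a 7×18 integer matrix of rank 6; reducing to Smith normal form yields diagonal entries (1,1,1,1,1,1).

The boundary map ∂_2: C_2 → C_1 sends each 2-simplex [p,q,r] to [q,r] − [p,r] + [p,q]. For instance
  ∂[v_0,v_3,v_6] = [v_3,v_6] − [v_0,v_6] + [v_0,v_3],
  ∂[v_3,v_4,v_5] = [v_4,v_5] − [v_3,v_5] + [v_3,v_4].
The 18×12 boundary matrix has rank 12 and Smith normal form diag(1,1,1,1,1,1,1,1,1,1,1,2).

Computing H_k = (kernel of ∂_k) / (image of ∂_{k+1}):

  H_0: rank C_0 − rank ∂_1 = 7 − 6 = 1, and the invariant factors of ∂_1 are all 1, so H_0 = Z.
  H_1: rank ker ∂_1 − rank ∂_2 = (18 − 6) − 12 = 0, and ∂_2 has invariant factor 2 > 1, so H_1 = Z/2.
  H_2: rank ker ∂_2 − rank ∂_3 = (12 − 12) − 0 = 0, and there is no ∂_3, so H_2 = 0.

(K is a triangulation of the real projective plane RP^2.)

Hence the Betti numbers are b_0 = 1, b_1 = 0, b_2 = 0.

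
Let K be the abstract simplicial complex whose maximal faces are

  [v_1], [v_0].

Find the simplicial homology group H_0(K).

H_0 = Z^2.

Take the total order v_0 < v_1 on the vertex set. Then K (dimension 0) consists of the simplices:

  0-simplices (2): [v_0], [v_1]

so the chain groups are C_0 ≅ Z^2.

Reading off H_k = ker ∂_k / im ∂_{k+1}:

  H_0: rank C_0 − rank ∂_1 = 2 − 0 = 2, and there is no ∂_1, so H_0 ≅ Z^2.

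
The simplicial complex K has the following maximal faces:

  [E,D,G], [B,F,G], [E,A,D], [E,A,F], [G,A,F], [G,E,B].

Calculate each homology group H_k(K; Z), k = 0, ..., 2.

Take the total order A < B < D < E < F < G on the vertex set. Then K (dimension 2) consists of the simplices:

  0-simplices (6): A, B, D, E, F, G
  1-simplices (12): AD, AE, AF, AG, BE, BF, BG, DE, DG, EF, EG, FG
  2-simplices (6): ADE, AEF, AFG, BEG, BFG, DEG

so the chain groups are C_0 ≅ Z^6, C_1 ≅ Z^12, C_2 ≅ Z^6.

Boundary ∂_1: C_1 → C_0 is given by ∂[p,q] = [q] − [p]. For instance
  ∂AD = D − A.
As a 6×12 matrix over Z this has rank 5, with invariant factors (1,1,1,1,1).

Boundary ∂_2: C_2 → C_1 acts by ∂[p,q,r] = [q,r] − [p,r] + [p,q]. For instance
  ∂BFG = FG − BG + BF,
  ∂BEG = EG − BG + BE.
As a 12×6 matrix over Z this has rank 6, with invariant factors (1,1,1,1,1,1).

Reading off H_k = ker ∂_k / im ∂_{k+1}:

  H_0: rank C_0 − rank ∂_1 = 6 − 5 = 1, and the invariant factors of ∂_1 are all 1, so H_0 = Z.
  H_1: rank ker ∂_1 − rank ∂_2 = (12 − 5) − 6 = 1, and the invariant factors of ∂_2 are all 1, so H_1 = Z.
  H_2: rank ker ∂_2 − rank ∂_3 = (6 − 6) − 0 = 0, and there is no ∂_3, so H_2 = 0.

As a check, the Euler characteristic is 6 − 12 + 6 = 0, which agrees with 1 − 1 + 0 = 0.

H_0 ≅ Z,  H_1 ≅ Z,  H_2 = 0.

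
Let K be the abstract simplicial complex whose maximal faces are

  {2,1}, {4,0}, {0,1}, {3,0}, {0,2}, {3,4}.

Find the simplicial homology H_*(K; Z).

H_0 ≅ Z,  H_1 ≅ Z^2.

We work with the vertex ordering 0 < 1 < 2 < 3 < 4. The simplices of K, each written with vertices in increasing order, are:

  0-simplices (5): [0], [1], [2], [3], [4]
  1-simplices (6): [0,1], [0,2], [0,3], [0,4], [1,2], [3,4]

so the chain groups are C_0 ≅ Z^5, C_1 ≅ Z^6.

The boundary map ∂_1: C_1 → C_0 is given by ∂[p,q] = [q] − [p].
The 5×6 boundary matrix has rank 4 and Smith normal form diag(1,1,1,1).

From H_k ≅ ker(∂_k) / im(∂_{k+1}) we obtain:

  H_0: rank C_0 − rank ∂_1 = 5 − 4 = 1, and the invariant factors of ∂_1 are all 1, so H_0 = Z.
  H_1: rank ker ∂_1 − rank ∂_2 = (6 − 4) − 0 = 2, and there is no ∂_2, so H_1 = Z^2.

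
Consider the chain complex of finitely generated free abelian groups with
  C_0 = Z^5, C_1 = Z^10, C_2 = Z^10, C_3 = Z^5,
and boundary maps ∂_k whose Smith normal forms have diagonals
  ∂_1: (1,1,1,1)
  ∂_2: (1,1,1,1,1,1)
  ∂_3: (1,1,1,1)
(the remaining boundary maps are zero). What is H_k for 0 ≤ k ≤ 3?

H_0: b_0 = 5 − 0 − 4 = 1; torsion from ∂_1 factors > 1: none. So H_0 = Z.
H_1: b_1 = 10 − 4 − 6 = 0; torsion from ∂_2 factors > 1: none. So H_1 = 0.
H_2: b_2 = 10 − 6 − 4 = 0; torsion from ∂_3 factors > 1: none. So H_2 = 0.
H_3: b_3 = 5 − 4 − 0 = 1; torsion from ∂_4 factors > 1: none. So H_3 = Z.

H_0 = Z,  H_1 = 0,  H_2 = 0,  H_3 = Z.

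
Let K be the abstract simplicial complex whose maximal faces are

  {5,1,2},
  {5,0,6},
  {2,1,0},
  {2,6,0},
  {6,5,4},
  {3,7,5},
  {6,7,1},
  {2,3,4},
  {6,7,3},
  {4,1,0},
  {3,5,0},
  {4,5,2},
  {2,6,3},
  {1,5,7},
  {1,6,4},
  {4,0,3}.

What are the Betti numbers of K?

b_0 = 1, b_1 = 2, b_2 = 1.

K has 8 vertices, 24 edges, 16 triangles.
rank ∂_0 = 0, rank ∂_1 = 7 ⇒ b_0 = 8 − 0 − 7 = 1; all invariant factors of ∂_1 are 1 so no torsion. So H_0 = Z.
rank ∂_1 = 7, rank ∂_2 = 15 ⇒ b_1 = 24 − 7 − 15 = 2; all invariant factors of ∂_2 are 1 so no torsion. So H_1 = Z^2.
rank ∂_2 = 15, rank ∂_3 = 0 ⇒ b_2 = 16 − 15 − 0 = 1. So H_2 = Z.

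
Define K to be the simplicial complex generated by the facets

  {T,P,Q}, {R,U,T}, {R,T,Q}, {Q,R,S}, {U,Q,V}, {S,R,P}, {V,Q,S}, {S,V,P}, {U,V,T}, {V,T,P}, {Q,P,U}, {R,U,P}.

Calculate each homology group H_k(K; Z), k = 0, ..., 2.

H_0 ≅ Z,  H_1 ≅ Z/2,  H_2 = 0.

Fix the vertex order P < Q < R < S < T < U < V and write every simplex with vertices in increasing order. Then dim K = 2 and the simplices of K are:

  0-simplices (7): P, Q, R, S, T, U, V
  1-simplices (18): PQ, PR, PS, PT, PU, PV, QR, QS, QT, QU, QV, RS, RT, RU, SV, TU, TV, UV
  2-simplices (12): PQT, PQU, PRS, PRU, PSV, PTV, QRS, QRT, QSV, QUV, RTU, TUV

giving chain groups C_0 ≅ Z^7, C_1 ≅ Z^18, C_2 ≅ Z^12.

∂_1: C_1 → C_0 maps an edge to its endpoints' difference, ∂[p,q] = q − p. For instance
  ∂RT = T − R.
As a 7×18 matrix over Z this has rank 6, with invariant factors (1,1,1,1,1,1).

The boundary map ∂_2: C_2 → C_1 maps a triangle to the signed sum of its edges. For instance
  ∂QSV = SV − QV + QS,
  ∂PTV = TV − PV + PT.
The resulting 18×12 matrix has rank 12, and its Smith normal form has invariant factors (1,1,1,1,1,1,1,1,1,1,1,2).

Now H_k = ker ∂_k / im ∂_{k+1}, so:

  H_0: rank C_0 − rank ∂_1 = 7 − 6 = 1, and the invariant factors of ∂_1 are all 1, so H_0 ≅ Z.
  H_1: rank ker ∂_1 − rank ∂_2 = (18 − 6) − 12 = 0, and ∂_2 has invariant factor 2 > 1, so H_1 ≅ Z/2.
  H_2: rank ker ∂_2 − rank ∂_3 = (12 − 12) − 0 = 0, and there is no ∂_3, so H_2 ≅ 0.

As a check, the Euler characteristic is 7 − 18 + 12 = 1, which agrees with 1 − 0 + 0 = 1.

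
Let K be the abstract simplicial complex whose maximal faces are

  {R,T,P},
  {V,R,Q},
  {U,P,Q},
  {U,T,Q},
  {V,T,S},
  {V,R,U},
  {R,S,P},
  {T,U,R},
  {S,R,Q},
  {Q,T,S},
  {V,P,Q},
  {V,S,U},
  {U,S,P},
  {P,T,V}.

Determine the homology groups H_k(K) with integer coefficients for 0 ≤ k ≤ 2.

H_0 = Z,  H_1 = Z^2,  H_2 = Z.

Take the total order P < Q < R < S < T < U < V on the vertex set. Then K (dimension 2) consists of the simplices:

  0-simplices (7): P, Q, R, S, T, U, V
  1-simplices (21): PQ, PR, PS, PT, PU, PV, QR, QS, QT, QU, QV, RS, RT, RU, RV, ST, SU, SV, TU, TV, UV
  2-simplices (14): PQU, PQV, PRS, PRT, PSU, PTV, QRS, QRV, QST, QTU, RTU, RUV, STV, SUV

Hence C_0 ≅ Z^7, C_1 ≅ Z^21, C_2 ≅ Z^14.

∂_1: C_1 → C_0 sends each edge [p,q] (with p < q) to q − p. For instance
  ∂SV = V − S.
The 7×21 boundary matrix has rank 6 and Smith normal form diag(1,1,1,1,1,1).

The boundary map ∂_2: C_2 → C_1 acts by ∂[p,q,r] = [q,r] − [p,r] + [p,q]. For instance
  ∂PQV = QV − PV + PQ,
  ∂PSU = SU − PU + PS.
The resulting 21×14 matrix has rank 13, and its Smith normal form has invariant factors (1,1,1,1,1,1,1,1,1,1,1,1,1).

Computing H_k = (kernel of ∂_k) / (image of ∂_{k+1}):

  H_0: rank C_0 − rank ∂_1 = 7 − 6 = 1, and the invariant factors of ∂_1 are all 1, so H_0 ≅ Z.
  H_1: rank ker ∂_1 − rank ∂_2 = (21 − 6) − 13 = 2, and the invariant factors of ∂_2 are all 1, so H_1 ≅ Z^2.
  H_2: rank ker ∂_2 − rank ∂_3 = (14 − 13) − 0 = 1, and there is no ∂_3, so H_2 ≅ Z.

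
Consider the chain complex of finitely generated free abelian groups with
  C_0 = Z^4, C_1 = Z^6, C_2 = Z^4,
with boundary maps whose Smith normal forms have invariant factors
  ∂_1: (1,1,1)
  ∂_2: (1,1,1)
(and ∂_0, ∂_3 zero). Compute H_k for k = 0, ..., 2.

H_0 = Z,  H_1 = 0,  H_2 = Z.

H_0: b_0 = 4 − 0 − 3 = 1; torsion from ∂_1 factors > 1: none. So H_0 = Z.
H_1: b_1 = 6 − 3 − 3 = 0; torsion from ∂_2 factors > 1: none. So H_1 = 0.
H_2: b_2 = 4 − 3 − 0 = 1; torsion from ∂_3 factors > 1: none. So H_2 = Z.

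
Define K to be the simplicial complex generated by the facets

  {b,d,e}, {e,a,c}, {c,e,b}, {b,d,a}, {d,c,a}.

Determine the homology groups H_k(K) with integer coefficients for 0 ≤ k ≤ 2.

K has 5 vertices, 10 edges, 5 triangles.
rank ∂_0 = 0, rank ∂_1 = 4 ⇒ b_0 = 5 − 0 − 4 = 1; all invariant factors of ∂_1 are 1 so no torsion. So H_0 = Z.
rank ∂_1 = 4, rank ∂_2 = 5 ⇒ b_1 = 10 − 4 − 5 = 1; all invariant factors of ∂_2 are 1 so no torsion. So H_1 = Z.
rank ∂_2 = 5, rank ∂_3 = 0 ⇒ b_2 = 5 − 5 − 0 = 0. So H_2 = 0.

H_0 ≅ Z,  H_1 ≅ Z,  H_2 = 0.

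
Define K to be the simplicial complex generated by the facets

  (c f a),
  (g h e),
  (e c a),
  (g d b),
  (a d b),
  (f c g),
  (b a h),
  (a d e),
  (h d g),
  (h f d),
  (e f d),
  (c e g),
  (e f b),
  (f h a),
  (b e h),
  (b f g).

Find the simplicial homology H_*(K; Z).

H_0 = Z,  H_1 = Z^2,  H_2 = Z.

Order the vertices as a < b < c < d < e < f < g < h. Listing each simplex with vertices in this order, K has dimension 2 with simplices:

  0-simplices (8): a, b, c, d, e, f, g, h
  1-simplices (24): ab, ac, ad, ae, af, ah, bd, be, bf, bg, bh, ce, cf, cg, de, df, dg, dh, ef, eg, eh, fg, fh, gh
  2-simplices (16): abd, abh, ace, acf, ade, afh, bdg, bef, beh, bfg, ceg, cfg, def, dfh, dgh, egh

giving chain groups C_0 ≅ Z^8, C_1 ≅ Z^24, C_2 ≅ Z^16.

Boundary ∂_1: C_1 → C_0 maps an edge to its endpoints' difference, ∂[p,q] = q − p. For instance
  ∂be = e − b.
This gives a 8×24 integer matrix of rank 7; reducing to Smith normal form yields diagonal entries (1,1,1,1,1,1,1).

∂_2: C_2 → C_1 maps a triangle to the signed sum of its edges. For instance
  ∂acf = cf − af + ac,
  ∂afh = fh − ah + af.
This gives a 24×16 integer matrix of rank 15; reducing to Smith normal form yields diagonal entries (1,1,1,1,1,1,1,1,1,1,1,1,1,1,1).

From H_k ≅ ker(∂_k) / im(∂_{k+1}) we obtain:

  H_0: rank C_0 − rank ∂_1 = 8 − 7 = 1, and the invariant factors of ∂_1 are all 1, so H_0 ≅ Z.
  H_1: rank ker ∂_1 − rank ∂_2 = (24 − 7) − 15 = 2, and the invariant factors of ∂_2 are all 1, so H_1 ≅ Z^2.
  H_2: rank ker ∂_2 − rank ∂_3 = (16 − 15) − 0 = 1, and there is no ∂_3, so H_2 ≅ Z.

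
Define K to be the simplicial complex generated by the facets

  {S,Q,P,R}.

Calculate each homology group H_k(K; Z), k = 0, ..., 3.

We work with the vertex ordering P < Q < R < S. The simplices of K, each written with vertices in increasing order, are:

  0-simplices (4): P, Q, R, S
  1-simplices (6): PQ, PR, PS, QR, QS, RS
  2-simplices (4): PQR, PQS, PRS, QRS
  3-simplices (1): PQRS

Hence C_0 ≅ Z^4, C_1 ≅ Z^6, C_2 ≅ Z^4, C_3 ≅ Z^1.

∂_1: C_1 → C_0 is given by ∂[p,q] = [q] − [p]. For instance
  ∂RS = S − R.
The 4×6 boundary matrix has rank 3 and Smith normal form diag(1,1,1).

∂_2: C_2 → C_1 maps a triangle to the signed sum of its edges. For instance
  ∂PRS = RS − PS + PR,
  ∂PQR = QR − PR + PQ.
As a 6×4 matrix over Z this has rank 3, with invariant factors (1,1,1).

Boundary ∂_3: C_3 → C_2 sends each 3-simplex σ to the alternating sum Σ_i (−1)^i (σ with its i-th vertex removed). For instance
  ∂PQRS = QRS − PRS + PQS − PQR.
As a 4×1 matrix over Z this has rank 1, with invariant factors (1).

From H_k ≅ ker(∂_k) / im(∂_{k+1}) we obtain:

  H_0: rank C_0 − rank ∂_1 = 4 − 3 = 1, and the invariant factors of ∂_1 are all 1, so H_0 = Z.
  H_1: rank ker ∂_1 − rank ∂_2 = (6 − 3) − 3 = 0, and the invariant factors of ∂_2 are all 1, so H_1 = 0.
  H_2: rank ker ∂_2 − rank ∂_3 = (4 − 3) − 1 = 0, and the invariant factors of ∂_3 are all 1, so H_2 = 0.
  H_3: rank ker ∂_3 − rank ∂_4 = (1 − 1) − 0 = 0, and there is no ∂_4, so H_3 = 0.

(K is a triangulation of the 3-simplex.)

H_0 ≅ Z,  H_1 = 0,  H_2 = 0,  H_3 = 0.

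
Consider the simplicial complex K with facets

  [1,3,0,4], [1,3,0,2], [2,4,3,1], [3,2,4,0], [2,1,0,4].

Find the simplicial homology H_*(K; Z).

Fix the vertex order 0 < 1 < 2 < 3 < 4 and write every simplex with vertices in increasing order. Then dim K = 3 and the simplices of K are:

  0-simplices (5): [0], [1], [2], [3], [4]
  1-simplices (10): [0,1], [0,2], [0,3], [0,4], [1,2], [1,3], [1,4], [2,3], [2,4], [3,4]
  2-simplices (10): [0,1,2], [0,1,3], [0,1,4], [0,2,3], [0,2,4], [0,3,4], [1,2,3], [1,2,4], [1,3,4], [2,3,4]
  3-simplices (5): [0,1,2,3], [0,1,2,4], [0,1,3,4], [0,2,3,4], [1,2,3,4]

so the chain groups are C_0 ≅ Z^5, C_1 ≅ Z^10, C_2 ≅ Z^10, C_3 ≅ Z^5.

Boundary ∂_1: C_1 → C_0 sends each edge [p,q] (with p < q) to q − p.
The 5×10 boundary matrix has rank 4 and Smith normal form diag(1,1,1,1).

Boundary ∂_2: C_2 → C_1 sends each 2-simplex [p,q,r] to [q,r] − [p,r] + [p,q]. For instance
  ∂[0,2,3] = [2,3] − [0,3] + [0,2],
  ∂[1,2,3] = [2,3] − [1,3] + [1,2].
As a 10×10 matrix over Z this has rank 6, with invariant factors (1,1,1,1,1,1).

Boundary ∂_3: C_3 → C_2 sends each 3-simplex σ to the alternating sum Σ_i (−1)^i (σ with its i-th vertex removed). For instance
  ∂[0,2,3,4] = [2,3,4] − [0,3,4] + [0,2,4] − [0,2,3],
  ∂[0,1,2,4] = [1,2,4] − [0,2,4] + [0,1,4] − [0,1,2].
The resulting 10×5 matrix has rank 4, and its Smith normal form has invariant factors (1,1,1,1).

Reading off H_k = ker ∂_k / im ∂_{k+1}:

  H_0: rank C_0 − rank ∂_1 = 5 − 4 = 1, and the invariant factors of ∂_1 are all 1, so H_0 = Z.
  H_1: rank ker ∂_1 − rank ∂_2 = (10 − 4) − 6 = 0, and the invariant factors of ∂_2 are all 1, so H_1 = 0.
  H_2: rank ker ∂_2 − rank ∂_3 = (10 − 6) − 4 = 0, and the invariant factors of ∂_3 are all 1, so H_2 = 0.
  H_3: rank ker ∂_3 − rank ∂_4 = (5 − 4) − 0 = 1, and there is no ∂_4, so H_3 = Z.

As a check, the Euler characteristic is 5 − 10 + 10 − 5 = 0, which agrees with 1 − 0 + 0 − 1 = 0.

H_0 = Z,  H_1 = 0,  H_2 = 0,  H_3 = Z.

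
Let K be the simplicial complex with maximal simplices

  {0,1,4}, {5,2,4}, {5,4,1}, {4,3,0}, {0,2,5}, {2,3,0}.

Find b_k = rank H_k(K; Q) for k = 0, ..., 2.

b_0 = 1, b_1 = 1, b_2 = 0.

We work with the vertex ordering 0 < 1 < 2 < 3 < 4 < 5. The simplices of K, each written with vertices in increasing order, are:

  0-simplices (6): [0], [1], [2], [3], [4], [5]
  1-simplices (12): [0,1], [0,2], [0,3], [0,4], [0,5], [1,4], [1,5], [2,3], [2,4], [2,5], [3,4], [4,5]
  2-simplices (6): [0,1,4], [0,2,3], [0,2,5], [0,3,4], [1,4,5], [2,4,5]

Hence C_0 ≅ Z^6, C_1 ≅ Z^12, C_2 ≅ Z^6.

Boundary ∂_1: C_1 → C_0 maps an edge to its endpoints' difference, ∂[p,q] = q − p. For instance
  ∂[4,5] = [5] − [4].
This gives a 6×12 integer matrix of rank 5; reducing to Smith normal form yields diagonal entries (1,1,1,1,1).

Boundary ∂_2: C_2 → C_1 acts by ∂[p,q,r] = [q,r] − [p,r] + [p,q]. For instance
  ∂[0,2,5] = [2,5] − [0,5] + [0,2],
  ∂[1,4,5] = [4,5] − [1,5] + [1,4].
The 12×6 boundary matrix has rank 6 and Smith normal form diag(1,1,1,1,1,1).

From H_k ≅ ker(∂_k) / im(∂_{k+1}) we obtain:

  H_0: rank C_0 − rank ∂_1 = 6 − 5 = 1, and the invariant factors of ∂_1 are all 1, so H_0 ≅ Z.
  H_1: rank ker ∂_1 − rank ∂_2 = (12 − 5) − 6 = 1, and the invariant factors of ∂_2 are all 1, so H_1 ≅ Z.
  H_2: rank ker ∂_2 − rank ∂_3 = (6 − 6) − 0 = 0, and there is no ∂_3, so H_2 ≅ 0.

As a check, the Euler characteristic is 6 − 12 + 6 = 0, which agrees with 1 − 1 + 0 = 0.

Hence the Betti numbers are b_0 = 1, b_1 = 1, b_2 = 0.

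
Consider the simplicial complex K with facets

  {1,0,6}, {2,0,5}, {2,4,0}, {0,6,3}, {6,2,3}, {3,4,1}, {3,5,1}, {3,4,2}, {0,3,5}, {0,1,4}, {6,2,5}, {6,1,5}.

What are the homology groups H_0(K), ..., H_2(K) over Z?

H_0 = Z,  H_1 = Z/2Z,  H_2 = 0.

Take the total order 0 < 1 < 2 < 3 < 4 < 5 < 6 on the vertex set. Then K (dimension 2) consists of the simplices:

  0-simplices (7): [0], [1], [2], [3], [4], [5], [6]
  1-simplices (18): [0,1], [0,2], [0,3], [0,4], [0,5], [0,6], [1,3], [1,4], [1,5], [1,6], [2,3], [2,4], [2,5], [2,6], [3,4], [3,5], [3,6], [5,6]
  2-simplices (12): [0,1,4], [0,1,6], [0,2,4], [0,2,5], [0,3,5], [0,3,6], [1,3,4], [1,3,5], [1,5,6], [2,3,4], [2,3,6], [2,5,6]

Hence C_0 ≅ Z^7, C_1 ≅ Z^18, C_2 ≅ Z^12.

∂_1: C_1 → C_0 is given by ∂[p,q] = [q] − [p]. For instance
  ∂[0,2] = [2] − [0].
The 7×18 boundary matrix has rank 6 and Smith normal form diag(1,1,1,1,1,1).

The boundary map ∂_2: C_2 → C_1 maps a triangle to the signed sum of its edges. For instance
  ∂[2,3,4] = [3,4] − [2,4] + [2,3],
  ∂[2,3,6] = [3,6] − [2,6] + [2,3].
The 18×12 boundary matrix has rank 12 and Smith normal form diag(1,1,1,1,1,1,1,1,1,1,1,2).

From H_k ≅ ker(∂_k) / im(∂_{k+1}) we obtain:

  H_0: rank C_0 − rank ∂_1 = 7 − 6 = 1, and the invariant factors of ∂_1 are all 1, so H_0 ≅ Z.
  H_1: rank ker ∂_1 − rank ∂_2 = (18 − 6) − 12 = 0, and ∂_2 has invariant factor 2 > 1, so H_1 ≅ Z/2Z.
  H_2: rank ker ∂_2 − rank ∂_3 = (12 − 12) − 0 = 0, and there is no ∂_3, so H_2 ≅ 0.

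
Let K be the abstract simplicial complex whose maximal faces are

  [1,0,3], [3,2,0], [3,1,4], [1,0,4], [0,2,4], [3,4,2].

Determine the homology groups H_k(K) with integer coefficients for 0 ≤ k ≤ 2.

H_0 ≅ Z,  H_1 = 0,  H_2 ≅ Z.

Fix the vertex order 0 < 1 < 2 < 3 < 4 and write every simplex with vertices in increasing order. Then dim K = 2 and the simplices of K are:

  0-simplices (5): [0], [1], [2], [3], [4]
  1-simplices (9): [0,1], [0,2], [0,3], [0,4], [1,3], [1,4], [2,3], [2,4], [3,4]
  2-simplices (6): [0,1,3], [0,1,4], [0,2,3], [0,2,4], [1,3,4], [2,3,4]

so the chain groups are C_0 ≅ Z^5, C_1 ≅ Z^9, C_2 ≅ Z^6.

The boundary map ∂_1: C_1 → C_0 maps an edge to its endpoints' difference, ∂[p,q] = q − p. For instance
  ∂[0,3] = [3] − [0].
As a 5×9 matrix over Z this has rank 4, with invariant factors (1,1,1,1).

The boundary map ∂_2: C_2 → C_1 acts by ∂[p,q,r] = [q,r] − [p,r] + [p,q]. For instance
  ∂[2,3,4] = [3,4] − [2,4] + [2,3],
  ∂[0,2,4] = [2,4] − [0,4] + [0,2].
The 9×6 boundary matrix has rank 5 and Smith normal form diag(1,1,1,1,1).

Reading off H_k = ker ∂_k / im ∂_{k+1}:

  H_0: rank C_0 − rank ∂_1 = 5 − 4 = 1, and the invariant factors of ∂_1 are all 1, so H_0 ≅ Z.
  H_1: rank ker ∂_1 − rank ∂_2 = (9 − 4) − 5 = 0, and the invariant factors of ∂_2 are all 1, so H_1 ≅ 0.
  H_2: rank ker ∂_2 − rank ∂_3 = (6 − 5) − 0 = 1, and there is no ∂_3, so H_2 ≅ Z.

As a check, the Euler characteristic is 5 − 9 + 6 = 2, which agrees with 1 − 0 + 1 = 2.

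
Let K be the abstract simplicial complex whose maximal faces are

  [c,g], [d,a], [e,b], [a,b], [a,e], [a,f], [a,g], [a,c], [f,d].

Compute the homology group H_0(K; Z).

H_0 ≅ Z.

Fix the vertex order a < b < c < d < e < f < g and write every simplex with vertices in increasing order. Then dim K = 1 and the simplices of K are:

  0-simplices (7): a, b, c, d, e, f, g
  1-simplices (9): ab, ac, ad, ae, af, ag, be, cg, df

so the chain groups are C_0 ≅ Z^7, C_1 ≅ Z^9.

Boundary ∂_1: C_1 → C_0 maps an edge to its endpoints' difference, ∂[p,q] = q − p.
As a 7×9 matrix over Z this has rank 6, with invariant factors (1,1,1,1,1,1).

Computing H_k = (kernel of ∂_k) / (image of ∂_{k+1}):

  H_0: rank C_0 − rank ∂_1 = 7 − 6 = 1, and the invariant factors of ∂_1 are all 1, so H_0 ≅ Z.

(K is a triangulation of a wedge of 3 circles.)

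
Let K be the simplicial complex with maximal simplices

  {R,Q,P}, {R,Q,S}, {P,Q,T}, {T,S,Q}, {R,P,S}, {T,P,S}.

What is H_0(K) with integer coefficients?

Fix the vertex order P < Q < R < S < T and write every simplex with vertices in increasing order. Then dim K = 2 and the simplices of K are:

  0-simplices (5): P, Q, R, S, T
  1-simplices (9): PQ, PR, PS, PT, QR, QS, QT, RS, ST
  2-simplices (6): PQR, PQT, PRS, PST, QRS, QST

Hence C_0 ≅ Z^5, C_1 ≅ Z^9, C_2 ≅ Z^6.

The boundary map ∂_1: C_1 → C_0 is given by ∂[p,q] = [q] − [p]. For instance
  ∂PR = R − P.
The 5×9 boundary matrix has rank 4 and Smith normal form diag(1,1,1,1).

Boundary ∂_2: C_2 → C_1 acts by ∂[p,q,r] = [q,r] − [p,r] + [p,q]. For instance
  ∂QRS = RS − QS + QR,
  ∂PQT = QT − PT + PQ.
This gives a 9×6 integer matrix of rank 5; reducing to Smith normal form yields diagonal entries (1,1,1,1,1).

From H_k ≅ ker(∂_k) / im(∂_{k+1}) we obtain:

  H_0: rank C_0 − rank ∂_1 = 5 − 4 = 1, and the invariant factors of ∂_1 are all 1, so H_0 = Z.

(K is a triangulation of the 2-sphere S^2.)

H_0 = Z.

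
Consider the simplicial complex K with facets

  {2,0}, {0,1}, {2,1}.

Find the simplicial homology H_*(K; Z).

H_0 ≅ Z,  H_1 ≅ Z.

K has 3 vertices, 3 edges.
rank ∂_0 = 0, rank ∂_1 = 2 ⇒ b_0 = 3 − 0 − 2 = 1; all invariant factors of ∂_1 are 1 so no torsion. So H_0 = Z.
rank ∂_1 = 2, rank ∂_2 = 0 ⇒ b_1 = 3 − 2 − 0 = 1. So H_1 = Z.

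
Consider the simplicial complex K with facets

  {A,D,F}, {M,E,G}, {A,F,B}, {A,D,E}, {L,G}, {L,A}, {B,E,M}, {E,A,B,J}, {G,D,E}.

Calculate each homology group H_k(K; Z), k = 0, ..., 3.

We work with the vertex ordering A < B < D < E < F < G < J < L < M. The simplices of K, each written with vertices in increasing order, are:

  0-simplices (9): A, B, D, E, F, G, J, L, M
  1-simplices (18): AB, AD, AE, AF, AJ, AL, BE, BF, BJ, BM, DE, DF, DG, EG, EJ, EM, GL, GM
  2-simplices (10): ABE, ABF, ABJ, ADE, ADF, AEJ, BEJ, BEM, DEG, EGM
  3-simplices (1): ABEJ

so the chain groups are C_0 ≅ Z^9, C_1 ≅ Z^18, C_2 ≅ Z^10, C_3 ≅ Z^1.

Boundary ∂_1: C_1 → C_0 sends each edge [p,q] (with p < q) to q − p.
This gives a 9×18 integer matrix of rank 8; reducing to Smith normal form yields diagonal entries (1,1,1,1,1,1,1,1).

Boundary ∂_2: C_2 → C_1 maps a triangle to the signed sum of its edges. For instance
  ∂ADF = DF − AF + AD,
  ∂BEJ = EJ − BJ + BE.
As a 18×10 matrix over Z this has rank 9, with invariant factors (1,1,1,1,1,1,1,1,1).

Boundary ∂_3: C_3 → C_2 sends each 3-simplex σ to the alternating sum Σ_i (−1)^i (σ with its i-th vertex removed). For instance
  ∂ABEJ = BEJ − AEJ + ABJ − ABE.
The resulting 10×1 matrix has rank 1, and its Smith normal form has invariant factors (1).

Now H_k = ker ∂_k / im ∂_{k+1}, so:

  H_0: rank C_0 − rank ∂_1 = 9 − 8 = 1, and the invariant factors of ∂_1 are all 1, so H_0 = Z.
  H_1: rank ker ∂_1 − rank ∂_2 = (18 − 8) − 9 = 1, and the invariant factors of ∂_2 are all 1, so H_1 = Z.
  H_2: rank ker ∂_2 − rank ∂_3 = (10 − 9) − 1 = 0, and the invariant factors of ∂_3 are all 1, so H_2 = 0.
  H_3: rank ker ∂_3 − rank ∂_4 = (1 − 1) − 0 = 0, and there is no ∂_4, so H_3 = 0.

As a check, the Euler characteristic is 9 − 18 + 10 − 1 = 0, which agrees with 1 − 1 + 0 − 0 = 0.

H_0 = Z,  H_1 = Z,  H_2 = 0,  H_3 = 0.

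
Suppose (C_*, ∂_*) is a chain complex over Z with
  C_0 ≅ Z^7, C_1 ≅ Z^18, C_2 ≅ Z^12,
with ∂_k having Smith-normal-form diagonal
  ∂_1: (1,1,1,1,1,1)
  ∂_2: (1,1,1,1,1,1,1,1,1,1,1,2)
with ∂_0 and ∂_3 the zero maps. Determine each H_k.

H_0 ≅ Z,  H_1 ≅ Z/2,  H_2 = 0.

H_0: b_0 = 7 − 0 − 6 = 1; torsion from ∂_1 factors > 1: none. So H_0 ≅ Z.
H_1: b_1 = 18 − 6 − 12 = 0; torsion from ∂_2 factors > 1: [2]. So H_1 ≅ Z/2.
H_2: b_2 = 12 − 12 − 0 = 0; torsion from ∂_3 factors > 1: none. So H_2 ≅ 0.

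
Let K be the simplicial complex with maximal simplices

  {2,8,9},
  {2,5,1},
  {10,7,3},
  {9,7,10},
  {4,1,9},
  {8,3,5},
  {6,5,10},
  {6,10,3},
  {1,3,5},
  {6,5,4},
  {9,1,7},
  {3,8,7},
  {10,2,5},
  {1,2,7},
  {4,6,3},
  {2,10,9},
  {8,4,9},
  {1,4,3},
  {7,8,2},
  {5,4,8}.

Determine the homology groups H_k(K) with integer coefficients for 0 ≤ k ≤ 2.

Take the total order 1 < 2 < 3 < 4 < 5 < 6 < 7 < 8 < 9 < 10 on the vertex set. Then K (dimension 2) consists of the simplices:

  0-simplices (10): [1], [2], [3], [4], [5], [6], [7], [8], [9], [10]
  1-simplices (30): (30 of them)
  2-simplices (20): (20 of them)

so the chain groups are C_0 ≅ Z^10, C_1 ≅ Z^30, C_2 ≅ Z^20.

∂_1: C_1 → C_0 sends each edge [p,q] (with p < q) to q − p.
The 10×30 boundary matrix has rank 9 and Smith normal form diag(1,1,1,1,1,1,1,1,1).

The boundary map ∂_2: C_2 → C_1 maps a triangle to the signed sum of its edges. For instance
  ∂[4,5,6] = [5,6] − [4,6] + [4,5],
  ∂[2,7,8] = [7,8] − [2,8] + [2,7].
As a 30×20 matrix over Z this has rank 20, with invariant factors (1,1,1,1,1,1,1,1,1,1,1,1,1,1,1,1,1,1,1,2).

From H_k ≅ ker(∂_k) / im(∂_{k+1}) we obtain:

  H_0: rank C_0 − rank ∂_1 = 10 − 9 = 1, and the invariant factors of ∂_1 are all 1, so H_0 = Z.
  H_1: rank ker ∂_1 − rank ∂_2 = (30 − 9) − 20 = 1, and ∂_2 has invariant factor 2 > 1, so H_1 = Z × Z/2.
  H_2: rank ker ∂_2 − rank ∂_3 = (20 − 20) − 0 = 0, and there is no ∂_3, so H_2 = 0.

As a check, the Euler characteristic is 10 − 30 + 20 = 0, which agrees with 1 − 1 + 0 = 0.
(K is a triangulation of the Klein bottle.)

H_0 = Z,  H_1 = Z × Z/2,  H_2 = 0.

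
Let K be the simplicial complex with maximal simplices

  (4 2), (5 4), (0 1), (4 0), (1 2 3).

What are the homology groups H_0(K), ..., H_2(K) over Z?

K has 6 vertices, 7 edges, 1 triangle.
rank ∂_0 = 0, rank ∂_1 = 5 ⇒ b_0 = 6 − 0 − 5 = 1; all invariant factors of ∂_1 are 1 so no torsion. So H_0 ≅ Z.
rank ∂_1 = 5, rank ∂_2 = 1 ⇒ b_1 = 7 − 5 − 1 = 1; all invariant factors of ∂_2 are 1 so no torsion. So H_1 ≅ Z.
rank ∂_2 = 1, rank ∂_3 = 0 ⇒ b_2 = 1 − 1 − 0 = 0. So H_2 ≅ 0.

H_0 = Z,  H_1 = Z,  H_2 = 0.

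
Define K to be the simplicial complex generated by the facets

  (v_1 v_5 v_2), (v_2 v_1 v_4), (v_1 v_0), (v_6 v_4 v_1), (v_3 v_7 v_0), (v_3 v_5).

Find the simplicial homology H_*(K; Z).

H_0 ≅ Z,  H_1 ≅ Z,  H_2 = 0.

Take the total order v_0 < v_1 < v_2 < v_3 < v_4 < v_5 < v_6 < v_7 on the vertex set. Then K (dimension 2) consists of the simplices:

  0-simplices (8): [v_0], [v_1], [v_2], [v_3], [v_4], [v_5], [v_6], [v_7]
  1-simplices (12): [v_0,v_1], [v_0,v_3], [v_0,v_7], [v_1,v_2], [v_1,v_4], [v_1,v_5], [v_1,v_6], [v_2,v_4], [v_2,v_5], [v_3,v_5], [v_3,v_7], [v_4,v_6]
  2-simplices (4): [v_0,v_3,v_7], [v_1,v_2,v_4], [v_1,v_2,v_5], [v_1,v_4,v_6]

so the chain groups are C_0 ≅ Z^8, C_1 ≅ Z^12, C_2 ≅ Z^4.

Boundary ∂_1: C_1 → C_0 maps an edge to its endpoints' difference, ∂[p,q] = q − p.
The 8×12 boundary matrix has rank 7 and Smith normal form diag(1,1,1,1,1,1,1).

Boundary ∂_2: C_2 → C_1 sends each 2-simplex [p,q,r] to [q,r] − [p,r] + [p,q]. For instance
  ∂[v_1,v_2,v_5] = [v_2,v_5] − [v_1,v_5] + [v_1,v_2],
  ∂[v_1,v_2,v_4] = [v_2,v_4] − [v_1,v_4] + [v_1,v_2].
As a 12×4 matrix over Z this has rank 4, with invariant factors (1,1,1,1).

From H_k ≅ ker(∂_k) / im(∂_{k+1}) we obtain:

  H_0: rank C_0 − rank ∂_1 = 8 − 7 = 1, and the invariant factors of ∂_1 are all 1, so H_0 ≅ Z.
  H_1: rank ker ∂_1 − rank ∂_2 = (12 − 7) − 4 = 1, and the invariant factors of ∂_2 are all 1, so H_1 ≅ Z.
  H_2: rank ker ∂_2 − rank ∂_3 = (4 − 4) − 0 = 0, and there is no ∂_3, so H_2 ≅ 0.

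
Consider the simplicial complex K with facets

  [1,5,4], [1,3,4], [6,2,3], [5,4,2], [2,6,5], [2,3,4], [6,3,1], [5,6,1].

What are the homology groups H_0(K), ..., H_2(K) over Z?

H_0 ≅ Z,  H_1 = 0,  H_2 ≅ Z.

Take the total order 1 < 2 < 3 < 4 < 5 < 6 on the vertex set. Then K (dimension 2) consists of the simplices:

  0-simplices (6): [1], [2], [3], [4], [5], [6]
  1-simplices (12): [1,3], [1,4], [1,5], [1,6], [2,3], [2,4], [2,5], [2,6], [3,4], [3,6], [4,5], [5,6]
  2-simplices (8): [1,3,4], [1,3,6], [1,4,5], [1,5,6], [2,3,4], [2,3,6], [2,4,5], [2,5,6]

giving chain groups C_0 ≅ Z^6, C_1 ≅ Z^12, C_2 ≅ Z^8.

Boundary ∂_1: C_1 → C_0 sends each edge [p,q] (with p < q) to q − p. For instance
  ∂[1,4] = [4] − [1].
As a 6×12 matrix over Z this has rank 5, with invariant factors (1,1,1,1,1).

Boundary ∂_2: C_2 → C_1 acts by ∂[p,q,r] = [q,r] − [p,r] + [p,q]. For instance
  ∂[2,3,4] = [3,4] − [2,4] + [2,3],
  ∂[2,5,6] = [5,6] − [2,6] + [2,5].
The 12×8 boundary matrix has rank 7 and Smith normal form diag(1,1,1,1,1,1,1).

Computing H_k = (kernel of ∂_k) / (image of ∂_{k+1}):

  H_0: rank C_0 − rank ∂_1 = 6 − 5 = 1, and the invariant factors of ∂_1 are all 1, so H_0 ≅ Z.
  H_1: rank ker ∂_1 − rank ∂_2 = (12 − 5) − 7 = 0, and the invariant factors of ∂_2 are all 1, so H_1 ≅ 0.
  H_2: rank ker ∂_2 − rank ∂_3 = (8 − 7) − 0 = 1, and there is no ∂_3, so H_2 ≅ Z.

As a check, the Euler characteristic is 6 − 12 + 8 = 2, which agrees with 1 − 0 + 1 = 2.
(K is a triangulation of the 2-sphere S^2.)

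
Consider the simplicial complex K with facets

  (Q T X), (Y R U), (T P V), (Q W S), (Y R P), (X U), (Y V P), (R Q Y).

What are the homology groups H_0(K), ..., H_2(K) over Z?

K has 10 vertices, 18 edges, 7 triangles.
rank ∂_0 = 0, rank ∂_1 = 9 ⇒ b_0 = 10 − 0 − 9 = 1; all invariant factors of ∂_1 are 1 so no torsion. So H_0 = Z.
rank ∂_1 = 9, rank ∂_2 = 7 ⇒ b_1 = 18 − 9 − 7 = 2; all invariant factors of ∂_2 are 1 so no torsion. So H_1 = Z^2.
rank ∂_2 = 7, rank ∂_3 = 0 ⇒ b_2 = 7 − 7 − 0 = 0. So H_2 = 0.

H_0 = Z,  H_1 = Z^2,  H_2 = 0.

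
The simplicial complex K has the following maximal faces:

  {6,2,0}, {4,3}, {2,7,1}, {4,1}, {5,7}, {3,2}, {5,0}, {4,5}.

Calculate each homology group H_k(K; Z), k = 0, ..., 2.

H_0 ≅ Z,  H_1 ≅ Z^3,  H_2 = 0.

K has 8 vertices, 12 edges, 2 triangles.
rank ∂_0 = 0, rank ∂_1 = 7 ⇒ b_0 = 8 − 0 − 7 = 1; all invariant factors of ∂_1 are 1 so no torsion. So H_0 ≅ Z.
rank ∂_1 = 7, rank ∂_2 = 2 ⇒ b_1 = 12 − 7 − 2 = 3; all invariant factors of ∂_2 are 1 so no torsion. So H_1 ≅ Z^3.
rank ∂_2 = 2, rank ∂_3 = 0 ⇒ b_2 = 2 − 2 − 0 = 0. So H_2 ≅ 0.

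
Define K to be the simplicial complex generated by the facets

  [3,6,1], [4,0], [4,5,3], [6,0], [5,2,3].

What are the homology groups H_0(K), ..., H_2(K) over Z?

Take the total order 0 < 1 < 2 < 3 < 4 < 5 < 6 on the vertex set. Then K (dimension 2) consists of the simplices:

  0-simplices (7): [0], [1], [2], [3], [4], [5], [6]
  1-simplices (10): [0,4], [0,6], [1,3], [1,6], [2,3], [2,5], [3,4], [3,5], [3,6], [4,5]
  2-simplices (3): [1,3,6], [2,3,5], [3,4,5]

Hence C_0 ≅ Z^7, C_1 ≅ Z^10, C_2 ≅ Z^3.

Boundary ∂_1: C_1 → C_0 maps an edge to its endpoints' difference, ∂[p,q] = q − p. For instance
  ∂[2,3] = [3] − [2].
The resulting 7×10 matrix has rank 6, and its Smith normal form has invariant factors (1,1,1,1,1,1).

Boundary ∂_2: C_2 → C_1 maps a triangle to the signed sum of its edges. For instance
  ∂[2,3,5] = [3,5] − [2,5] + [2,3],
  ∂[3,4,5] = [4,5] − [3,5] + [3,4].
The resulting 10×3 matrix has rank 3, and its Smith normal form has invariant factors (1,1,1).

Computing H_k = (kernel of ∂_k) / (image of ∂_{k+1}):

  H_0: rank C_0 − rank ∂_1 = 7 − 6 = 1, and the invariant factors of ∂_1 are all 1, so H_0 = Z.
  H_1: rank ker ∂_1 − rank ∂_2 = (10 − 6) − 3 = 1, and the invariant factors of ∂_2 are all 1, so H_1 = Z.
  H_2: rank ker ∂_2 − rank ∂_3 = (3 − 3) − 0 = 0, and there is no ∂_3, so H_2 = 0.

H_0 = Z,  H_1 = Z,  H_2 = 0.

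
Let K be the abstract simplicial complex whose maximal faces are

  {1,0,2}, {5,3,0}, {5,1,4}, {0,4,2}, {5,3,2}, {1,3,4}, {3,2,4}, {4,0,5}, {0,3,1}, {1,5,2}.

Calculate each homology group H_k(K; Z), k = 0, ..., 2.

H_0 ≅ Z,  H_1 ≅ Z/2Z,  H_2 = 0.

Take the total order 0 < 1 < 2 < 3 < 4 < 5 on the vertex set. Then K (dimension 2) consists of the simplices:

  0-simplices (6): [0], [1], [2], [3], [4], [5]
  1-simplices (15): [0,1], [0,2], [0,3], [0,4], [0,5], [1,2], [1,3], [1,4], [1,5], [2,3], [2,4], [2,5], [3,4], [3,5], [4,5]
  2-simplices (10): [0,1,2], [0,1,3], [0,2,4], [0,3,5], [0,4,5], [1,2,5], [1,3,4], [1,4,5], [2,3,4], [2,3,5]

Hence C_0 ≅ Z^6, C_1 ≅ Z^15, C_2 ≅ Z^10.

∂_1: C_1 → C_0 is given by ∂[p,q] = [q] − [p]. For instance
  ∂[1,3] = [3] − [1].
The 6×15 boundary matrix has rank 5 and Smith normal form diag(1,1,1,1,1).

Boundary ∂_2: C_2 → C_1 maps a triangle to the signed sum of its edges. For instance
  ∂[2,3,4] = [3,4] − [2,4] + [2,3],
  ∂[1,3,4] = [3,4] − [1,4] + [1,3].
As a 15×10 matrix over Z this has rank 10, with invariant factors (1,1,1,1,1,1,1,1,1,2).

Reading off H_k = ker ∂_k / im ∂_{k+1}:

  H_0: rank C_0 − rank ∂_1 = 6 − 5 = 1, and the invariant factors of ∂_1 are all 1, so H_0 ≅ Z.
  H_1: rank ker ∂_1 − rank ∂_2 = (15 − 5) − 10 = 0, and ∂_2 has invariant factor 2 > 1, so H_1 ≅ Z/2Z.
  H_2: rank ker ∂_2 − rank ∂_3 = (10 − 10) − 0 = 0, and there is no ∂_3, so H_2 ≅ 0.

As a check, the Euler characteristic is 6 − 15 + 10 = 1, which agrees with 1 − 0 + 0 = 1.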